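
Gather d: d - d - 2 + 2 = 0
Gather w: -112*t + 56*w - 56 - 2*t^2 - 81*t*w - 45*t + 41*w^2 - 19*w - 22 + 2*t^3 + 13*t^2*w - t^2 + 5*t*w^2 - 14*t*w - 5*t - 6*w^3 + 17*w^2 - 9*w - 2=2*t^3 - 3*t^2 - 162*t - 6*w^3 + w^2*(5*t + 58) + w*(13*t^2 - 95*t + 28) - 80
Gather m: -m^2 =-m^2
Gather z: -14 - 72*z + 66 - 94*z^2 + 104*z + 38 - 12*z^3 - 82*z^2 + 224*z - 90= -12*z^3 - 176*z^2 + 256*z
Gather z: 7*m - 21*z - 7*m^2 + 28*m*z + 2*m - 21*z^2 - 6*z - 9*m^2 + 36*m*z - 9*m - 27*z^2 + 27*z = -16*m^2 + 64*m*z - 48*z^2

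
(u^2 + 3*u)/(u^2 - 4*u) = (u + 3)/(u - 4)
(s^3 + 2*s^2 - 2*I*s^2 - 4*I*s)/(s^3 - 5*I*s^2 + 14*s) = (s^2 + 2*s*(1 - I) - 4*I)/(s^2 - 5*I*s + 14)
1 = 1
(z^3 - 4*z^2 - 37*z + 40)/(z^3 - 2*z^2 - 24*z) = (-z^3 + 4*z^2 + 37*z - 40)/(z*(-z^2 + 2*z + 24))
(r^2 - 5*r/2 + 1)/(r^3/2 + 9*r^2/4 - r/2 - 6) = 2*(2*r^2 - 5*r + 2)/(2*r^3 + 9*r^2 - 2*r - 24)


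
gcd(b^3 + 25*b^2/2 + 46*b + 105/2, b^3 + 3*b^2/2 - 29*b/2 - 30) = b^2 + 11*b/2 + 15/2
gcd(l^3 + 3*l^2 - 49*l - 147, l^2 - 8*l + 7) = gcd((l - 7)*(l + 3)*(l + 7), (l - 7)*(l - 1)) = l - 7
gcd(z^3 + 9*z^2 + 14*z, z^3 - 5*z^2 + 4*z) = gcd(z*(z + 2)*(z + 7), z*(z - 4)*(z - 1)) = z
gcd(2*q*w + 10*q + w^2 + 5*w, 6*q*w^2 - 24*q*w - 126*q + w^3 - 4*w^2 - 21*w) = 1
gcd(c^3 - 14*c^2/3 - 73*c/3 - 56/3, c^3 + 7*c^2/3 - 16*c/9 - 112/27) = c + 7/3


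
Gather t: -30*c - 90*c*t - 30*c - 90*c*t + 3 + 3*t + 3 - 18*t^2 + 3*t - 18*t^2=-60*c - 36*t^2 + t*(6 - 180*c) + 6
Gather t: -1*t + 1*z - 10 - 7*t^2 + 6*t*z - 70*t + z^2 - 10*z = -7*t^2 + t*(6*z - 71) + z^2 - 9*z - 10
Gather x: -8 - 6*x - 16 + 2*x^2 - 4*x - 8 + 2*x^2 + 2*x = 4*x^2 - 8*x - 32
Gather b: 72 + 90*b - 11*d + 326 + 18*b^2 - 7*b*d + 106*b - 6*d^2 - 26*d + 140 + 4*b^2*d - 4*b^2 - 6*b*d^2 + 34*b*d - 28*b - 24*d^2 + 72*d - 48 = b^2*(4*d + 14) + b*(-6*d^2 + 27*d + 168) - 30*d^2 + 35*d + 490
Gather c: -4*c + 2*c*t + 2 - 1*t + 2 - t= c*(2*t - 4) - 2*t + 4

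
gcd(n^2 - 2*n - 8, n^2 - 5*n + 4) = n - 4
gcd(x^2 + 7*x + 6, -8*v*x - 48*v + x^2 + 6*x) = x + 6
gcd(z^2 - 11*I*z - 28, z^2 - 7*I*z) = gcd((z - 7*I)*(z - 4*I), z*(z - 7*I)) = z - 7*I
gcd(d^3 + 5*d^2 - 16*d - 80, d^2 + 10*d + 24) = d + 4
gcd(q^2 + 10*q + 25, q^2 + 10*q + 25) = q^2 + 10*q + 25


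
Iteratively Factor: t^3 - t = (t)*(t^2 - 1) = t*(t - 1)*(t + 1)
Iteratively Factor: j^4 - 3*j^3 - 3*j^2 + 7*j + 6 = (j - 3)*(j^3 - 3*j - 2) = (j - 3)*(j + 1)*(j^2 - j - 2) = (j - 3)*(j - 2)*(j + 1)*(j + 1)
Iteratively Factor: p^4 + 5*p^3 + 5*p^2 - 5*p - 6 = (p + 3)*(p^3 + 2*p^2 - p - 2) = (p - 1)*(p + 3)*(p^2 + 3*p + 2) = (p - 1)*(p + 1)*(p + 3)*(p + 2)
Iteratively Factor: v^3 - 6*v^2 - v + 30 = (v + 2)*(v^2 - 8*v + 15) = (v - 5)*(v + 2)*(v - 3)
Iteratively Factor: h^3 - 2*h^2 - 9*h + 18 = (h + 3)*(h^2 - 5*h + 6) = (h - 2)*(h + 3)*(h - 3)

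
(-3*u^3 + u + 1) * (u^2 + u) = -3*u^5 - 3*u^4 + u^3 + 2*u^2 + u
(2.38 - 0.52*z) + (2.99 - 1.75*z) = 5.37 - 2.27*z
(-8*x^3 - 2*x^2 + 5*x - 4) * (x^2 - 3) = -8*x^5 - 2*x^4 + 29*x^3 + 2*x^2 - 15*x + 12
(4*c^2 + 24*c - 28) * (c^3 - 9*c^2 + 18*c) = 4*c^5 - 12*c^4 - 172*c^3 + 684*c^2 - 504*c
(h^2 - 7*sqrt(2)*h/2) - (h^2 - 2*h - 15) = -7*sqrt(2)*h/2 + 2*h + 15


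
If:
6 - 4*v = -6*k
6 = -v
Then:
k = -5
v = -6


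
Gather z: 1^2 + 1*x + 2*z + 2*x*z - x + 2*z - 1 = z*(2*x + 4)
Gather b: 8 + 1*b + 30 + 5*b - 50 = 6*b - 12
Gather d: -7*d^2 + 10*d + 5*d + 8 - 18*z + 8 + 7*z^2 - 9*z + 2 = -7*d^2 + 15*d + 7*z^2 - 27*z + 18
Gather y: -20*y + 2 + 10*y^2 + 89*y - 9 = 10*y^2 + 69*y - 7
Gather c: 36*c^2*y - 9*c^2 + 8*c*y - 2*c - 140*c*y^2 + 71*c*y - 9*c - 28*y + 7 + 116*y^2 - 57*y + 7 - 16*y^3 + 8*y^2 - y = c^2*(36*y - 9) + c*(-140*y^2 + 79*y - 11) - 16*y^3 + 124*y^2 - 86*y + 14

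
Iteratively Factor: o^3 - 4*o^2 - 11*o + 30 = (o - 2)*(o^2 - 2*o - 15) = (o - 5)*(o - 2)*(o + 3)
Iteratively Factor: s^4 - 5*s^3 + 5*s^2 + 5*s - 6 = (s - 1)*(s^3 - 4*s^2 + s + 6) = (s - 1)*(s + 1)*(s^2 - 5*s + 6) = (s - 3)*(s - 1)*(s + 1)*(s - 2)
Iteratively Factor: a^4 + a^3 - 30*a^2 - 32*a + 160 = (a - 5)*(a^3 + 6*a^2 - 32) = (a - 5)*(a + 4)*(a^2 + 2*a - 8) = (a - 5)*(a + 4)^2*(a - 2)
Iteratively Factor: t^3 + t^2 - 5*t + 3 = (t - 1)*(t^2 + 2*t - 3) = (t - 1)*(t + 3)*(t - 1)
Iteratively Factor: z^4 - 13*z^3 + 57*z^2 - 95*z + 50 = (z - 2)*(z^3 - 11*z^2 + 35*z - 25) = (z - 5)*(z - 2)*(z^2 - 6*z + 5) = (z - 5)^2*(z - 2)*(z - 1)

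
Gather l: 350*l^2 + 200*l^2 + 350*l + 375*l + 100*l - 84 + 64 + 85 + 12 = 550*l^2 + 825*l + 77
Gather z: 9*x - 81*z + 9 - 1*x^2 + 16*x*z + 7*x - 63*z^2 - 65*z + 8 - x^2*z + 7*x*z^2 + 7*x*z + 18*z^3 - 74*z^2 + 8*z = -x^2 + 16*x + 18*z^3 + z^2*(7*x - 137) + z*(-x^2 + 23*x - 138) + 17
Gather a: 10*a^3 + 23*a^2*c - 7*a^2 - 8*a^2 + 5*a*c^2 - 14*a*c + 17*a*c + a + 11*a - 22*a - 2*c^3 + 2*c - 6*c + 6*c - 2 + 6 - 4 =10*a^3 + a^2*(23*c - 15) + a*(5*c^2 + 3*c - 10) - 2*c^3 + 2*c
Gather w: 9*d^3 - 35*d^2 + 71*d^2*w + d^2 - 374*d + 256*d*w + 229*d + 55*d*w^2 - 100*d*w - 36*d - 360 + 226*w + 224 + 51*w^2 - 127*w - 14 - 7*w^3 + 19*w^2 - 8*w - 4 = 9*d^3 - 34*d^2 - 181*d - 7*w^3 + w^2*(55*d + 70) + w*(71*d^2 + 156*d + 91) - 154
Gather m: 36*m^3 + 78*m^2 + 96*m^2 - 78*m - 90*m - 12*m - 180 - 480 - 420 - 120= 36*m^3 + 174*m^2 - 180*m - 1200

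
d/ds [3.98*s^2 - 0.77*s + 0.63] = 7.96*s - 0.77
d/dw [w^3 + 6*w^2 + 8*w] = 3*w^2 + 12*w + 8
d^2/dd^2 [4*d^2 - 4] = 8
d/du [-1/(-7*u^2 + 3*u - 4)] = (3 - 14*u)/(7*u^2 - 3*u + 4)^2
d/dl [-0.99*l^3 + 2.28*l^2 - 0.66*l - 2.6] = -2.97*l^2 + 4.56*l - 0.66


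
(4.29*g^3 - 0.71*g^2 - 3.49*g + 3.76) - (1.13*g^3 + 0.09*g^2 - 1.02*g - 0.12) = 3.16*g^3 - 0.8*g^2 - 2.47*g + 3.88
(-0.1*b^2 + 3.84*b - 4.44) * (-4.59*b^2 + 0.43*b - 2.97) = 0.459*b^4 - 17.6686*b^3 + 22.3278*b^2 - 13.314*b + 13.1868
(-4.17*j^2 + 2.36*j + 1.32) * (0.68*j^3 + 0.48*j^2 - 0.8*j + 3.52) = -2.8356*j^5 - 0.3968*j^4 + 5.3664*j^3 - 15.9328*j^2 + 7.2512*j + 4.6464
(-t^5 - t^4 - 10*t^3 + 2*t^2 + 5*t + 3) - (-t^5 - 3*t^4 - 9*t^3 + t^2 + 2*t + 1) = 2*t^4 - t^3 + t^2 + 3*t + 2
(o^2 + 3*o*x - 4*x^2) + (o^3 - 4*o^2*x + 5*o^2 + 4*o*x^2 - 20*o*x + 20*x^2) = o^3 - 4*o^2*x + 6*o^2 + 4*o*x^2 - 17*o*x + 16*x^2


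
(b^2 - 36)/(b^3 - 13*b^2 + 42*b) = (b + 6)/(b*(b - 7))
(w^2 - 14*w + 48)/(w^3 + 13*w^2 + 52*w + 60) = (w^2 - 14*w + 48)/(w^3 + 13*w^2 + 52*w + 60)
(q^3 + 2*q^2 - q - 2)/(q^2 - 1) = q + 2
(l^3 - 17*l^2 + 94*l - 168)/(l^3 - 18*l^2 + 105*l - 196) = (l - 6)/(l - 7)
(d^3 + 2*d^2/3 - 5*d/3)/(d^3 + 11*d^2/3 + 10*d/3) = (d - 1)/(d + 2)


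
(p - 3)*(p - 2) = p^2 - 5*p + 6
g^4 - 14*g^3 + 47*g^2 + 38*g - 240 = (g - 8)*(g - 5)*(g - 3)*(g + 2)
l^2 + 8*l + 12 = (l + 2)*(l + 6)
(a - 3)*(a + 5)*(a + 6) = a^3 + 8*a^2 - 3*a - 90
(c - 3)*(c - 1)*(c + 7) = c^3 + 3*c^2 - 25*c + 21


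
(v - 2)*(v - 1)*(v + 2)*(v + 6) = v^4 + 5*v^3 - 10*v^2 - 20*v + 24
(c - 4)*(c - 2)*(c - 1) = c^3 - 7*c^2 + 14*c - 8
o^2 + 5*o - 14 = (o - 2)*(o + 7)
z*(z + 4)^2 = z^3 + 8*z^2 + 16*z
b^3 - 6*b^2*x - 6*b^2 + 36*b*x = b*(b - 6)*(b - 6*x)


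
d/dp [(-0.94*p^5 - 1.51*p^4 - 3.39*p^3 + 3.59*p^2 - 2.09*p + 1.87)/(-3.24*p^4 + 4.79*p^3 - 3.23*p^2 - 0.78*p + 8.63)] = (3.0456*p^8 - 9.0052*p^7 - 9.1079*p^6 + 35.9506*p^5 - 63.5888*p^4 - 2.57940000000001*p^3 - 124.1899*p^2 + 74.0436*p - 16.5781)/(10.4976*p^8 - 31.0392*p^7 + 43.8745*p^6 - 25.889*p^5 - 52.9619*p^4 + 87.7142*p^3 - 55.1414*p^2 - 13.4628*p + 74.4769)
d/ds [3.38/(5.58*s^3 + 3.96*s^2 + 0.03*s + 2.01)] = (-56.5812*s^2 - 26.7696*s - 0.1014)/(5.58*s^3 + 3.96*s^2 + 0.03*s + 2.01)^2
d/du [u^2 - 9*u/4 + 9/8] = 2*u - 9/4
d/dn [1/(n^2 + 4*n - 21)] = 2*(-n - 2)/(n^2 + 4*n - 21)^2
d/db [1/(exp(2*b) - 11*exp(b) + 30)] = (11 - 2*exp(b))*exp(b)/(exp(2*b) - 11*exp(b) + 30)^2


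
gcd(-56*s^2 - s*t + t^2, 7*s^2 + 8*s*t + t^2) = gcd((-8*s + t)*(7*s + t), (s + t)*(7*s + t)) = 7*s + t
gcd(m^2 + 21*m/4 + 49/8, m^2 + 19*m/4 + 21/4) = m + 7/4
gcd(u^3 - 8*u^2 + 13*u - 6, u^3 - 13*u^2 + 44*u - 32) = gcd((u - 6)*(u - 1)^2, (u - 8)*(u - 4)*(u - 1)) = u - 1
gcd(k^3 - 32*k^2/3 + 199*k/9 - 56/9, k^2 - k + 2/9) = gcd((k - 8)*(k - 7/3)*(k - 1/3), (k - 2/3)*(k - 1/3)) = k - 1/3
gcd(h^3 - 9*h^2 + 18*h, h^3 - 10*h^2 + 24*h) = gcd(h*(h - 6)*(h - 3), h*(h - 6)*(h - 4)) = h^2 - 6*h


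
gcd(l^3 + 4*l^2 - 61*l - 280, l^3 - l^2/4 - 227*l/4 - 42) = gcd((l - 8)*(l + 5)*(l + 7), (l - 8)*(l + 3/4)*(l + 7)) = l^2 - l - 56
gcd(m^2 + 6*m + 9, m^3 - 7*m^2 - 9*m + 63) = m + 3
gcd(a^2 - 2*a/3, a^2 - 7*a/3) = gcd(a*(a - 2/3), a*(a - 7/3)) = a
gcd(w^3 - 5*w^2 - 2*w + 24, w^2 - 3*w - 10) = w + 2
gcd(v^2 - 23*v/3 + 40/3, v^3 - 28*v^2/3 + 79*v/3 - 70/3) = v - 5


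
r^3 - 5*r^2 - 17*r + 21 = (r - 7)*(r - 1)*(r + 3)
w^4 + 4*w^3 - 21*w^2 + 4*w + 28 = (w - 2)^2*(w + 1)*(w + 7)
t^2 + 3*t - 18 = (t - 3)*(t + 6)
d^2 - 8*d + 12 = (d - 6)*(d - 2)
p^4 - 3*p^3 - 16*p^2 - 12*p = p*(p - 6)*(p + 1)*(p + 2)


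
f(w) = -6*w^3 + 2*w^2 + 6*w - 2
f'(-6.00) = -666.00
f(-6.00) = 1330.00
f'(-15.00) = -4104.00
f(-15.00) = 20608.00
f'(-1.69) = -52.17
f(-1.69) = 22.53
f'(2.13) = -67.14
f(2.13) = -38.13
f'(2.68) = -112.56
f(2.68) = -87.05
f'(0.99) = -7.68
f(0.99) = 0.08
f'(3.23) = -168.87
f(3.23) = -163.94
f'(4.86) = -399.71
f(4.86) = -614.35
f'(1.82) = -46.34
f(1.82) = -20.63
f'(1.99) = -57.32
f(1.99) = -29.42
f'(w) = -18*w^2 + 4*w + 6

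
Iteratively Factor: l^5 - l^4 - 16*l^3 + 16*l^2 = (l - 4)*(l^4 + 3*l^3 - 4*l^2) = (l - 4)*(l + 4)*(l^3 - l^2) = l*(l - 4)*(l + 4)*(l^2 - l) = l^2*(l - 4)*(l + 4)*(l - 1)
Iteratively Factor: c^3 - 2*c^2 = (c - 2)*(c^2) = c*(c - 2)*(c)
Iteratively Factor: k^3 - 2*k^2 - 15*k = (k - 5)*(k^2 + 3*k) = (k - 5)*(k + 3)*(k)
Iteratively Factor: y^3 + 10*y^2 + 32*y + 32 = (y + 4)*(y^2 + 6*y + 8) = (y + 2)*(y + 4)*(y + 4)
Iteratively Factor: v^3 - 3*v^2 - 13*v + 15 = (v - 5)*(v^2 + 2*v - 3) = (v - 5)*(v + 3)*(v - 1)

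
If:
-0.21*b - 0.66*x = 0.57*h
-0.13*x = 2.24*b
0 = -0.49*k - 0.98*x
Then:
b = -0.0580357142857143*x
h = -1.13651315789474*x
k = -2.0*x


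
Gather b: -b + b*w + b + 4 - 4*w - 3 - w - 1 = b*w - 5*w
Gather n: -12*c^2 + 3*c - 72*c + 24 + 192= -12*c^2 - 69*c + 216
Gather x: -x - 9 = -x - 9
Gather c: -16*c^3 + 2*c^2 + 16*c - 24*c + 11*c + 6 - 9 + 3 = -16*c^3 + 2*c^2 + 3*c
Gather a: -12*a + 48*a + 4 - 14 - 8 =36*a - 18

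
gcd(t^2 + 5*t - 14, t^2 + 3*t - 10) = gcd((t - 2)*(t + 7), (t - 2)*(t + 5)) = t - 2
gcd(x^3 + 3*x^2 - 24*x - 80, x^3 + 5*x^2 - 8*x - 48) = x^2 + 8*x + 16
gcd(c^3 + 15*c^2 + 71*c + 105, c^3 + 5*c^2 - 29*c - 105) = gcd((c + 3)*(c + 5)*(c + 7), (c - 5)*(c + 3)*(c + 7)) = c^2 + 10*c + 21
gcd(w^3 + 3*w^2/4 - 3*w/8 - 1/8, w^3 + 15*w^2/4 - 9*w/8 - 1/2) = w^2 - w/4 - 1/8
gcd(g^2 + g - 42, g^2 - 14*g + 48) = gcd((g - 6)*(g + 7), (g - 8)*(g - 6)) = g - 6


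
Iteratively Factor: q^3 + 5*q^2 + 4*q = (q + 1)*(q^2 + 4*q) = (q + 1)*(q + 4)*(q)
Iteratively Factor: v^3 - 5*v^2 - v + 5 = (v - 1)*(v^2 - 4*v - 5) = (v - 5)*(v - 1)*(v + 1)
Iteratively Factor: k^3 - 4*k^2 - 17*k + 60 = (k + 4)*(k^2 - 8*k + 15) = (k - 5)*(k + 4)*(k - 3)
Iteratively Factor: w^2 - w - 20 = (w + 4)*(w - 5)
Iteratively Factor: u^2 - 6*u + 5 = (u - 1)*(u - 5)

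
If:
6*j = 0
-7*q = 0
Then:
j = 0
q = 0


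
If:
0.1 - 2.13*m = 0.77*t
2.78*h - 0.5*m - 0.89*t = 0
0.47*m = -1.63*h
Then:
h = -0.03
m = 0.10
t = -0.15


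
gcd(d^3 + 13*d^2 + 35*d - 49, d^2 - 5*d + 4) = d - 1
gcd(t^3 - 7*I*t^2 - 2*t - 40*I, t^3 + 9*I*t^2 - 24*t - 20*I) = t + 2*I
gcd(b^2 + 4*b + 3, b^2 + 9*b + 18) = b + 3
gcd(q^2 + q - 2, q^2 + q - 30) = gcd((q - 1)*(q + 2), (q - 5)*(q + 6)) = 1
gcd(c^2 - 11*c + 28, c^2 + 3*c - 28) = c - 4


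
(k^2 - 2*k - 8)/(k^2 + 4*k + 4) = (k - 4)/(k + 2)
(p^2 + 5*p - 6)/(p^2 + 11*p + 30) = (p - 1)/(p + 5)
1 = 1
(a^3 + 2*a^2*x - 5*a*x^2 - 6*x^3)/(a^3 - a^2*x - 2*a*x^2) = (a + 3*x)/a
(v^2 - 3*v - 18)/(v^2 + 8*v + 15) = (v - 6)/(v + 5)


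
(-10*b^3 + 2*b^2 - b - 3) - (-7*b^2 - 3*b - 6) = -10*b^3 + 9*b^2 + 2*b + 3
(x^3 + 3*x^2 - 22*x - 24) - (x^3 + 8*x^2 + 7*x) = -5*x^2 - 29*x - 24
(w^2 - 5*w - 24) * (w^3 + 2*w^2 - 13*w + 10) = w^5 - 3*w^4 - 47*w^3 + 27*w^2 + 262*w - 240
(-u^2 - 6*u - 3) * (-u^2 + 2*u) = u^4 + 4*u^3 - 9*u^2 - 6*u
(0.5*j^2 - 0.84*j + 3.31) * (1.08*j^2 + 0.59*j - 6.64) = 0.54*j^4 - 0.6122*j^3 - 0.2408*j^2 + 7.5305*j - 21.9784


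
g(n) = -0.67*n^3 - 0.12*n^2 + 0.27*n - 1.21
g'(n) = -2.01*n^2 - 0.24*n + 0.27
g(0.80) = -1.41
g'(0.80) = -1.21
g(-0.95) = -1.00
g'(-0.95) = -1.32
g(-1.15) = -0.66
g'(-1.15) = -2.11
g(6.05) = -152.34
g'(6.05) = -74.75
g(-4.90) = 73.41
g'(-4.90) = -46.81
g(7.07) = -242.07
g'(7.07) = -101.90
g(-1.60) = 0.80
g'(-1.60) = -4.49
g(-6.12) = 146.22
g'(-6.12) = -73.54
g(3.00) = -19.57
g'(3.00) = -18.54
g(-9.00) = 475.07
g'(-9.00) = -160.38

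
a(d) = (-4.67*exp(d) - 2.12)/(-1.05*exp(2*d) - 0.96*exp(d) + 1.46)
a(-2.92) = -1.69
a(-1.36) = -2.90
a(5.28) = 0.02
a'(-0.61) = -17.50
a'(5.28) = -0.02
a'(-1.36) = -2.02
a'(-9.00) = 0.00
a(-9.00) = -1.45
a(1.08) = 1.52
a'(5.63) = -0.02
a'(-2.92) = -0.25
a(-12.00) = -1.45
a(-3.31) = -1.61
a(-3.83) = -1.54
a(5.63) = 0.02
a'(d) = (-4.67*exp(d) - 2.12)*(2.1*exp(2*d) + 0.96*exp(d))/(-1.05*exp(2*d) - 0.96*exp(d) + 1.46)^2 - 4.67*exp(d)/(-1.05*exp(2*d) - 0.96*exp(d) + 1.46)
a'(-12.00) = 0.00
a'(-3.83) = -0.09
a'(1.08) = -1.73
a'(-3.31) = -0.16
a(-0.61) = -7.41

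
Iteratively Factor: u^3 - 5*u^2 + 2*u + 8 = (u - 4)*(u^2 - u - 2) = (u - 4)*(u - 2)*(u + 1)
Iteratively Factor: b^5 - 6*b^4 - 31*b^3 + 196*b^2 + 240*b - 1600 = (b - 5)*(b^4 - b^3 - 36*b^2 + 16*b + 320) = (b - 5)*(b + 4)*(b^3 - 5*b^2 - 16*b + 80) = (b - 5)*(b + 4)^2*(b^2 - 9*b + 20) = (b - 5)^2*(b + 4)^2*(b - 4)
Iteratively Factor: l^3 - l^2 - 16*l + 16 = (l + 4)*(l^2 - 5*l + 4) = (l - 1)*(l + 4)*(l - 4)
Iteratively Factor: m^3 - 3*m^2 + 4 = (m - 2)*(m^2 - m - 2) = (m - 2)*(m + 1)*(m - 2)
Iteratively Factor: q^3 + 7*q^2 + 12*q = (q + 3)*(q^2 + 4*q) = q*(q + 3)*(q + 4)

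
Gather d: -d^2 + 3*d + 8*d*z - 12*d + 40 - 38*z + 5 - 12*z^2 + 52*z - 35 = -d^2 + d*(8*z - 9) - 12*z^2 + 14*z + 10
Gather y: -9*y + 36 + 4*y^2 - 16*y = 4*y^2 - 25*y + 36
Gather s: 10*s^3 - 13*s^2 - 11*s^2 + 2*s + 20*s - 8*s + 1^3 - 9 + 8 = 10*s^3 - 24*s^2 + 14*s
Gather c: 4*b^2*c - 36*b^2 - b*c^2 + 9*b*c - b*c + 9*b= -36*b^2 - b*c^2 + 9*b + c*(4*b^2 + 8*b)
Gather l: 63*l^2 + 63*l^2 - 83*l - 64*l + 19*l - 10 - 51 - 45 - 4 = 126*l^2 - 128*l - 110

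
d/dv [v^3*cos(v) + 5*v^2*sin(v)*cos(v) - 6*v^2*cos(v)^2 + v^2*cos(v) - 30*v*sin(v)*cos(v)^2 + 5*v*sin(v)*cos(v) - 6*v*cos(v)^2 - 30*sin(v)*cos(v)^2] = -v^3*sin(v) - v^2*sin(v) + 6*v^2*sin(2*v) + 3*v^2*cos(v) + 5*v^2*cos(2*v) + 11*v*sin(2*v) - 11*v*cos(v)/2 - v*cos(2*v) - 45*v*cos(3*v)/2 - 6*v + 45*sin(v)/2 + 5*sin(2*v)/2 - 15*sin(3*v)/2 - 30*sqrt(2)*sin(v + pi/4) + 45*cos(v)/2 - 3*cos(2*v) - 45*cos(3*v)/2 - 3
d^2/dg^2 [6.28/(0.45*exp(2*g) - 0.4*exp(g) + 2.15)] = ((2.512 - 11.304*exp(g))*(0.45*exp(2*g) - 0.4*exp(g) + 2.15) + 6.28*(0.9*exp(g) - 0.4)*(1.8*exp(g) - 0.8)*exp(g))*exp(g)/(0.45*exp(2*g) - 0.4*exp(g) + 2.15)^3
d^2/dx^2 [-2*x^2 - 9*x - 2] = -4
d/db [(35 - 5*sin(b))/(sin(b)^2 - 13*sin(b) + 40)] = 5*(sin(b)^2 - 14*sin(b) + 51)*cos(b)/(sin(b)^2 - 13*sin(b) + 40)^2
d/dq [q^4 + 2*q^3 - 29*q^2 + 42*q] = 4*q^3 + 6*q^2 - 58*q + 42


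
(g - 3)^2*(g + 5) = g^3 - g^2 - 21*g + 45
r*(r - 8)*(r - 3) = r^3 - 11*r^2 + 24*r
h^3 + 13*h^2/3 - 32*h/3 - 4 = (h - 2)*(h + 1/3)*(h + 6)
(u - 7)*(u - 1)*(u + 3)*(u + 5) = u^4 - 42*u^2 - 64*u + 105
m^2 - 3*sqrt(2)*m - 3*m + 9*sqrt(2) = (m - 3)*(m - 3*sqrt(2))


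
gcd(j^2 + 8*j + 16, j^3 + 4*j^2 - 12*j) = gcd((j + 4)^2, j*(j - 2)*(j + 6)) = 1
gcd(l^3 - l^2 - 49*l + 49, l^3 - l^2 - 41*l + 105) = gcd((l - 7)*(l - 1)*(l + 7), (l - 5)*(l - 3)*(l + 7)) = l + 7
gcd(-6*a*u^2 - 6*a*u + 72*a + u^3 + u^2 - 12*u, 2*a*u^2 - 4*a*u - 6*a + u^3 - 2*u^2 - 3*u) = u - 3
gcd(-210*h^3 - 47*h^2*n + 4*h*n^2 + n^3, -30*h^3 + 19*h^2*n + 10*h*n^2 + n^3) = 30*h^2 + 11*h*n + n^2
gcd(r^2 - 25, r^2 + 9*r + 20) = r + 5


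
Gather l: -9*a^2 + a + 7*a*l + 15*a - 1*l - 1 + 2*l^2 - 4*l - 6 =-9*a^2 + 16*a + 2*l^2 + l*(7*a - 5) - 7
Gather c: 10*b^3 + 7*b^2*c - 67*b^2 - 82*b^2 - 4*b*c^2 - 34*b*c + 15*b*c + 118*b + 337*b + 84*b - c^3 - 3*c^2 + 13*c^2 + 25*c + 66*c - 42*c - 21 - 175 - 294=10*b^3 - 149*b^2 + 539*b - c^3 + c^2*(10 - 4*b) + c*(7*b^2 - 19*b + 49) - 490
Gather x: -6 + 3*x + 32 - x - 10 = 2*x + 16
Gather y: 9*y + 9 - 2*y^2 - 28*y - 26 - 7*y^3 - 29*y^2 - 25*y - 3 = -7*y^3 - 31*y^2 - 44*y - 20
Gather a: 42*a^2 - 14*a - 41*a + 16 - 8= 42*a^2 - 55*a + 8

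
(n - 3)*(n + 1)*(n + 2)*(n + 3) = n^4 + 3*n^3 - 7*n^2 - 27*n - 18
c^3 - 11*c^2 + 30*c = c*(c - 6)*(c - 5)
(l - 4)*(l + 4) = l^2 - 16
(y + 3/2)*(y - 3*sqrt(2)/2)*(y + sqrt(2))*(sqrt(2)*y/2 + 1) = sqrt(2)*y^4/2 + y^3/2 + 3*sqrt(2)*y^3/4 - 2*sqrt(2)*y^2 + 3*y^2/4 - 3*sqrt(2)*y - 3*y - 9/2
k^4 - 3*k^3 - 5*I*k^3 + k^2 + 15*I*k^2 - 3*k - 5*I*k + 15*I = (k - 3)*(k - 5*I)*(k - I)*(k + I)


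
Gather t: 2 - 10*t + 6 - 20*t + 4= 12 - 30*t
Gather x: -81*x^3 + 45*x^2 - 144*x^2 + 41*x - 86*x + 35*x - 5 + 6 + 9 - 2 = -81*x^3 - 99*x^2 - 10*x + 8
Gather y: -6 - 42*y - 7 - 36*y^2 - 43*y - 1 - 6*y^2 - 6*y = -42*y^2 - 91*y - 14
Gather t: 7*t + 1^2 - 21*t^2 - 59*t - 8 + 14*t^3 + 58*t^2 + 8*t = 14*t^3 + 37*t^2 - 44*t - 7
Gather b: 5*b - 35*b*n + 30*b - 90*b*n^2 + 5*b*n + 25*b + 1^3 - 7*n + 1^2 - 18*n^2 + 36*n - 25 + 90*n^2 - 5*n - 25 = b*(-90*n^2 - 30*n + 60) + 72*n^2 + 24*n - 48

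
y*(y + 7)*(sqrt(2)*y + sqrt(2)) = sqrt(2)*y^3 + 8*sqrt(2)*y^2 + 7*sqrt(2)*y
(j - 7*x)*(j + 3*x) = j^2 - 4*j*x - 21*x^2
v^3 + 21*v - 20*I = (v - 4*I)*(v - I)*(v + 5*I)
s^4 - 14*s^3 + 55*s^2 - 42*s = s*(s - 7)*(s - 6)*(s - 1)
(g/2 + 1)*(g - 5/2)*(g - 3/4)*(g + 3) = g^4/2 + 7*g^3/8 - 67*g^2/16 - 81*g/16 + 45/8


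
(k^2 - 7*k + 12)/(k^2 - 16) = (k - 3)/(k + 4)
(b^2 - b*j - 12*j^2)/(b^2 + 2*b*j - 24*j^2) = (b + 3*j)/(b + 6*j)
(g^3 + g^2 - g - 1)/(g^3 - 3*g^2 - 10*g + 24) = (g^3 + g^2 - g - 1)/(g^3 - 3*g^2 - 10*g + 24)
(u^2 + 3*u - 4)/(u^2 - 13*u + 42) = (u^2 + 3*u - 4)/(u^2 - 13*u + 42)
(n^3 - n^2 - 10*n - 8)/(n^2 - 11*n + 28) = (n^2 + 3*n + 2)/(n - 7)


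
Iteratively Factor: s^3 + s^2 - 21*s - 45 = (s + 3)*(s^2 - 2*s - 15) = (s + 3)^2*(s - 5)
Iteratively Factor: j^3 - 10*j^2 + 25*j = (j - 5)*(j^2 - 5*j) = (j - 5)^2*(j)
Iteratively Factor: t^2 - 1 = (t - 1)*(t + 1)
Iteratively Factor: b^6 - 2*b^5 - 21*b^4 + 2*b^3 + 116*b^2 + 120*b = (b - 3)*(b^5 + b^4 - 18*b^3 - 52*b^2 - 40*b) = (b - 3)*(b + 2)*(b^4 - b^3 - 16*b^2 - 20*b) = b*(b - 3)*(b + 2)*(b^3 - b^2 - 16*b - 20) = b*(b - 3)*(b + 2)^2*(b^2 - 3*b - 10) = b*(b - 5)*(b - 3)*(b + 2)^2*(b + 2)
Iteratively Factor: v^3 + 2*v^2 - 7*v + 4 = (v + 4)*(v^2 - 2*v + 1) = (v - 1)*(v + 4)*(v - 1)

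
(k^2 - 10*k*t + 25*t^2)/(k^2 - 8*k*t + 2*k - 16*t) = (k^2 - 10*k*t + 25*t^2)/(k^2 - 8*k*t + 2*k - 16*t)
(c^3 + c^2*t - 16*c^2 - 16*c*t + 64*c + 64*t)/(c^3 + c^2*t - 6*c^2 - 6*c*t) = (c^2 - 16*c + 64)/(c*(c - 6))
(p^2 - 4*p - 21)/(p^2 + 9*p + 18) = (p - 7)/(p + 6)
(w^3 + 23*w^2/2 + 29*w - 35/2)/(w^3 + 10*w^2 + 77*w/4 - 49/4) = 2*(w + 5)/(2*w + 7)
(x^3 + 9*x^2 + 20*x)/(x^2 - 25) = x*(x + 4)/(x - 5)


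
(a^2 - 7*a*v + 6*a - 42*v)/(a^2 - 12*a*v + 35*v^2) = (-a - 6)/(-a + 5*v)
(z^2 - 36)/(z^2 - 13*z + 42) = (z + 6)/(z - 7)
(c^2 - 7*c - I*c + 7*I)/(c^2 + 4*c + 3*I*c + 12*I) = (c^2 - c*(7 + I) + 7*I)/(c^2 + c*(4 + 3*I) + 12*I)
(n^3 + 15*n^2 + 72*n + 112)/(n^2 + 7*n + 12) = (n^2 + 11*n + 28)/(n + 3)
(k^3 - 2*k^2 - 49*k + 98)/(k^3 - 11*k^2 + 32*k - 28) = (k + 7)/(k - 2)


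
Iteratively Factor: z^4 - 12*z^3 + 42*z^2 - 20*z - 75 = (z - 5)*(z^3 - 7*z^2 + 7*z + 15) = (z - 5)*(z + 1)*(z^2 - 8*z + 15) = (z - 5)^2*(z + 1)*(z - 3)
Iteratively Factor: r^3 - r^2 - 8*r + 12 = (r - 2)*(r^2 + r - 6) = (r - 2)^2*(r + 3)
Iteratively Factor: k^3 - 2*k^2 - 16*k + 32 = (k - 4)*(k^2 + 2*k - 8) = (k - 4)*(k - 2)*(k + 4)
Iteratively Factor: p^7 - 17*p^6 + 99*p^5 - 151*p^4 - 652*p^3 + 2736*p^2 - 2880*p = (p)*(p^6 - 17*p^5 + 99*p^4 - 151*p^3 - 652*p^2 + 2736*p - 2880) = p*(p - 4)*(p^5 - 13*p^4 + 47*p^3 + 37*p^2 - 504*p + 720) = p*(p - 4)^2*(p^4 - 9*p^3 + 11*p^2 + 81*p - 180) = p*(p - 4)^2*(p + 3)*(p^3 - 12*p^2 + 47*p - 60) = p*(p - 4)^3*(p + 3)*(p^2 - 8*p + 15) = p*(p - 4)^3*(p - 3)*(p + 3)*(p - 5)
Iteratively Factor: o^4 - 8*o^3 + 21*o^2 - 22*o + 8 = (o - 1)*(o^3 - 7*o^2 + 14*o - 8) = (o - 2)*(o - 1)*(o^2 - 5*o + 4) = (o - 2)*(o - 1)^2*(o - 4)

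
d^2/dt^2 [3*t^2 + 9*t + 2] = 6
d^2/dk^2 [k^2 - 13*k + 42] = 2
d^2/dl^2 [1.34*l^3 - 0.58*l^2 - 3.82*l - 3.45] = 8.04*l - 1.16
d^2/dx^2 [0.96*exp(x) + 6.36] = 0.96*exp(x)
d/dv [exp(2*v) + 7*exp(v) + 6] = (2*exp(v) + 7)*exp(v)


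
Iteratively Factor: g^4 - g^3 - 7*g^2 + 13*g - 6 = (g - 2)*(g^3 + g^2 - 5*g + 3) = (g - 2)*(g - 1)*(g^2 + 2*g - 3) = (g - 2)*(g - 1)*(g + 3)*(g - 1)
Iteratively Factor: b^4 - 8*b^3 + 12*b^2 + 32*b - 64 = (b - 2)*(b^3 - 6*b^2 + 32) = (b - 4)*(b - 2)*(b^2 - 2*b - 8) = (b - 4)^2*(b - 2)*(b + 2)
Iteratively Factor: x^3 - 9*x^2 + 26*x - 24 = (x - 3)*(x^2 - 6*x + 8) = (x - 3)*(x - 2)*(x - 4)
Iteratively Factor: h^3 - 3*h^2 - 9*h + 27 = (h + 3)*(h^2 - 6*h + 9) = (h - 3)*(h + 3)*(h - 3)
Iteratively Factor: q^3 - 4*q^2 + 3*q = (q - 3)*(q^2 - q) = (q - 3)*(q - 1)*(q)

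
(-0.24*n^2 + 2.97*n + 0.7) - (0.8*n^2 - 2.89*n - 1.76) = -1.04*n^2 + 5.86*n + 2.46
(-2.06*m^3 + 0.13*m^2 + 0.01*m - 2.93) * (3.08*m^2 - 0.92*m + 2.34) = -6.3448*m^5 + 2.2956*m^4 - 4.9092*m^3 - 8.7294*m^2 + 2.719*m - 6.8562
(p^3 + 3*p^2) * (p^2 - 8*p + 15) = p^5 - 5*p^4 - 9*p^3 + 45*p^2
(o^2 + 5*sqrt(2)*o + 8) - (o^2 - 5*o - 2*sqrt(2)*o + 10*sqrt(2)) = 5*o + 7*sqrt(2)*o - 10*sqrt(2) + 8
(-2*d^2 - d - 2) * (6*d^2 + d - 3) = -12*d^4 - 8*d^3 - 7*d^2 + d + 6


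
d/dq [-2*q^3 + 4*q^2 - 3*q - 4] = -6*q^2 + 8*q - 3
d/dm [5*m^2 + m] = 10*m + 1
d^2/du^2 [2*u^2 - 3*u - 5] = 4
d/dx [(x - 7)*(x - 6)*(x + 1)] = 3*x^2 - 24*x + 29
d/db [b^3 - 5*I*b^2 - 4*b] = 3*b^2 - 10*I*b - 4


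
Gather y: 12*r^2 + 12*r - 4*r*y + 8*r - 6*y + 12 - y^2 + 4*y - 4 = 12*r^2 + 20*r - y^2 + y*(-4*r - 2) + 8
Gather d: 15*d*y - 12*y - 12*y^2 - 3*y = 15*d*y - 12*y^2 - 15*y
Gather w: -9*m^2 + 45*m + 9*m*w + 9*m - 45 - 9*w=-9*m^2 + 54*m + w*(9*m - 9) - 45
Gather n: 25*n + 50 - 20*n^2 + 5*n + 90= -20*n^2 + 30*n + 140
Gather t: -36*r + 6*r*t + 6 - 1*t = -36*r + t*(6*r - 1) + 6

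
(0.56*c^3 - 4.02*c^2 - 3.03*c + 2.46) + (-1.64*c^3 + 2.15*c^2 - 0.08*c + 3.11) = -1.08*c^3 - 1.87*c^2 - 3.11*c + 5.57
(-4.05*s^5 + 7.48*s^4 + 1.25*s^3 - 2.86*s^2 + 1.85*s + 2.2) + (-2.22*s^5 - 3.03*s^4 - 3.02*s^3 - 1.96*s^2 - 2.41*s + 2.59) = -6.27*s^5 + 4.45*s^4 - 1.77*s^3 - 4.82*s^2 - 0.56*s + 4.79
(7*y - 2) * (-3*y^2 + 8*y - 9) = -21*y^3 + 62*y^2 - 79*y + 18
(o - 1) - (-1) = o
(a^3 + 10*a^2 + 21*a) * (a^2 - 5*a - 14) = a^5 + 5*a^4 - 43*a^3 - 245*a^2 - 294*a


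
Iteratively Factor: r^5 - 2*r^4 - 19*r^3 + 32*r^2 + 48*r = (r)*(r^4 - 2*r^3 - 19*r^2 + 32*r + 48) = r*(r - 3)*(r^3 + r^2 - 16*r - 16) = r*(r - 3)*(r + 1)*(r^2 - 16) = r*(r - 4)*(r - 3)*(r + 1)*(r + 4)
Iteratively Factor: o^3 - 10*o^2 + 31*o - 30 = (o - 5)*(o^2 - 5*o + 6) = (o - 5)*(o - 2)*(o - 3)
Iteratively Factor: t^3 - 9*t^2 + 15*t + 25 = (t + 1)*(t^2 - 10*t + 25) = (t - 5)*(t + 1)*(t - 5)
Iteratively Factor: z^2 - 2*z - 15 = (z - 5)*(z + 3)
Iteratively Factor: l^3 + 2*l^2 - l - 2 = (l + 1)*(l^2 + l - 2) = (l - 1)*(l + 1)*(l + 2)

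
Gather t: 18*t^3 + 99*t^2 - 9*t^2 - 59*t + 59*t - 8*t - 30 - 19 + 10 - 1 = 18*t^3 + 90*t^2 - 8*t - 40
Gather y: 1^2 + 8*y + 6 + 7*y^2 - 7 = 7*y^2 + 8*y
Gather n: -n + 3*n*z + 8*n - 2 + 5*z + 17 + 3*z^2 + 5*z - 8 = n*(3*z + 7) + 3*z^2 + 10*z + 7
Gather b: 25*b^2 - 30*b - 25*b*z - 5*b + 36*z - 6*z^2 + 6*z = 25*b^2 + b*(-25*z - 35) - 6*z^2 + 42*z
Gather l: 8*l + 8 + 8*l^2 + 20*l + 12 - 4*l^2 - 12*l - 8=4*l^2 + 16*l + 12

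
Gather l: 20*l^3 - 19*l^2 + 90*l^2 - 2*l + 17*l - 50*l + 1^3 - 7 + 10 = 20*l^3 + 71*l^2 - 35*l + 4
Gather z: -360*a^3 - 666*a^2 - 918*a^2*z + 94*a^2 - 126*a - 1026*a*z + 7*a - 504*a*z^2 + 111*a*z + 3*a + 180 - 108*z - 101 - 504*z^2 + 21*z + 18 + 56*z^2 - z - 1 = -360*a^3 - 572*a^2 - 116*a + z^2*(-504*a - 448) + z*(-918*a^2 - 915*a - 88) + 96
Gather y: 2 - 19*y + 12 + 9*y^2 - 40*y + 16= 9*y^2 - 59*y + 30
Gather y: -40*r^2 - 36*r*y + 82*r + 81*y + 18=-40*r^2 + 82*r + y*(81 - 36*r) + 18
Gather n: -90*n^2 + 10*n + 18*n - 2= -90*n^2 + 28*n - 2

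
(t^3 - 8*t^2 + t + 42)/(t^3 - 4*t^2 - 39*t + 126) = (t + 2)/(t + 6)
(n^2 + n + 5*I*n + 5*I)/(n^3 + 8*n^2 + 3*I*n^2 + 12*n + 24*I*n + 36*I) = (n^2 + n*(1 + 5*I) + 5*I)/(n^3 + n^2*(8 + 3*I) + n*(12 + 24*I) + 36*I)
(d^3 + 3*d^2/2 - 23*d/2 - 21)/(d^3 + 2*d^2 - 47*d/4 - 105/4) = 2*(d + 2)/(2*d + 5)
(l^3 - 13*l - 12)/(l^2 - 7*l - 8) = (l^2 - l - 12)/(l - 8)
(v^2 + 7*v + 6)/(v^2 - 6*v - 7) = (v + 6)/(v - 7)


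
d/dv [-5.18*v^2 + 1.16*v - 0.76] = 1.16 - 10.36*v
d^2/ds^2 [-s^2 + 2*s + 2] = -2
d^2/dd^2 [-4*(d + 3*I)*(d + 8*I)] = -8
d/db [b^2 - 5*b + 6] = 2*b - 5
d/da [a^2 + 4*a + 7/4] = 2*a + 4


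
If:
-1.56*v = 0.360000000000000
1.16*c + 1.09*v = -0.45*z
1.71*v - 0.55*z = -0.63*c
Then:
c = 0.34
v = -0.23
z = -0.32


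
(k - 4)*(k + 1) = k^2 - 3*k - 4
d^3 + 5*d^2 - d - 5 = (d - 1)*(d + 1)*(d + 5)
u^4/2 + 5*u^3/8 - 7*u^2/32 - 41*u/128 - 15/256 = (u/2 + 1/4)*(u - 3/4)*(u + 1/4)*(u + 5/4)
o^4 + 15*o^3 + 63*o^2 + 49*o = o*(o + 1)*(o + 7)^2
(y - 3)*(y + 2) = y^2 - y - 6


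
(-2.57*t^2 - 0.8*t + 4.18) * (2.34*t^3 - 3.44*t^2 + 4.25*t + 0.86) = -6.0138*t^5 + 6.9688*t^4 + 1.6107*t^3 - 19.9894*t^2 + 17.077*t + 3.5948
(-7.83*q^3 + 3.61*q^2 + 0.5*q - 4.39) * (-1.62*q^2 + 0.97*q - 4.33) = 12.6846*q^5 - 13.4433*q^4 + 36.5956*q^3 - 8.0345*q^2 - 6.4233*q + 19.0087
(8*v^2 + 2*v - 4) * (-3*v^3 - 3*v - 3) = -24*v^5 - 6*v^4 - 12*v^3 - 30*v^2 + 6*v + 12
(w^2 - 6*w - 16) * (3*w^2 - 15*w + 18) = 3*w^4 - 33*w^3 + 60*w^2 + 132*w - 288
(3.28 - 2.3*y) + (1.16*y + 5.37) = 8.65 - 1.14*y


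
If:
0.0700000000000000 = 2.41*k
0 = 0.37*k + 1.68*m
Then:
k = 0.03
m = -0.01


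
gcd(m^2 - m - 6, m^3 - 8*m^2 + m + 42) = m^2 - m - 6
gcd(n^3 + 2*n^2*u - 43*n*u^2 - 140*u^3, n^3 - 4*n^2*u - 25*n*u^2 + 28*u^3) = -n^2 + 3*n*u + 28*u^2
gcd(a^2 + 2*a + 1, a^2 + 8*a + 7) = a + 1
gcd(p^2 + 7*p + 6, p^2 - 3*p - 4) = p + 1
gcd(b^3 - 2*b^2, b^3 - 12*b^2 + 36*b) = b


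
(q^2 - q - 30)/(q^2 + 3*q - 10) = (q - 6)/(q - 2)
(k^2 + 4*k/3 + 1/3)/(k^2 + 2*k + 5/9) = 3*(k + 1)/(3*k + 5)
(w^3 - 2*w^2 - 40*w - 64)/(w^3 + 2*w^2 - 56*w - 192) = (w + 2)/(w + 6)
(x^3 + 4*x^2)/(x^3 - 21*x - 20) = x^2/(x^2 - 4*x - 5)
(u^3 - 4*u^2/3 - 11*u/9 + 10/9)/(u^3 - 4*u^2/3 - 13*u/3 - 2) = (9*u^2 - 21*u + 10)/(3*(3*u^2 - 7*u - 6))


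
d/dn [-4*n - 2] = -4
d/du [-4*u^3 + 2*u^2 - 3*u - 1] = -12*u^2 + 4*u - 3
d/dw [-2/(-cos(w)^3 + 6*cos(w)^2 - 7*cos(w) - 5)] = 2*(3*cos(w)^2 - 12*cos(w) + 7)*sin(w)/(cos(w)^3 - 6*cos(w)^2 + 7*cos(w) + 5)^2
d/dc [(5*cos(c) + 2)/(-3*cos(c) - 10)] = 44*sin(c)/(3*cos(c) + 10)^2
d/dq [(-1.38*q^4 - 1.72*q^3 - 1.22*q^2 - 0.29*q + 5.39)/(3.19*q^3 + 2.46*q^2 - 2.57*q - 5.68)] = (-4.4022*q^6 - 6.7896*q^5 + 10.3004*q^4 + 42.0446*q^3 - 18.4247*q^2 - 12.6596*q + 15.4995)/(10.1761*q^6 + 15.6948*q^5 - 10.345*q^4 - 48.8828*q^3 - 21.3407*q^2 + 29.1952*q + 32.2624)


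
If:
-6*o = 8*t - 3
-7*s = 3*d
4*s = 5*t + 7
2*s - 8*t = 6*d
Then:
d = 49/18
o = 65/18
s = -7/6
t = -7/3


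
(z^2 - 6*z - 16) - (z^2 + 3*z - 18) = 2 - 9*z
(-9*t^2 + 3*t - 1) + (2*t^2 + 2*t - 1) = -7*t^2 + 5*t - 2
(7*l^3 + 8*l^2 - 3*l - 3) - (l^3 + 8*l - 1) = 6*l^3 + 8*l^2 - 11*l - 2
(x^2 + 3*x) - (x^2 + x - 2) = 2*x + 2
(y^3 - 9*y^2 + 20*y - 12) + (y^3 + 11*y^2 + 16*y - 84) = 2*y^3 + 2*y^2 + 36*y - 96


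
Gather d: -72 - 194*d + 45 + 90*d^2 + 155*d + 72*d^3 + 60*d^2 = 72*d^3 + 150*d^2 - 39*d - 27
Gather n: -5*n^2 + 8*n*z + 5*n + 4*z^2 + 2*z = -5*n^2 + n*(8*z + 5) + 4*z^2 + 2*z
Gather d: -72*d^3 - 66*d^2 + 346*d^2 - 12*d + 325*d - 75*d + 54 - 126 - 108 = -72*d^3 + 280*d^2 + 238*d - 180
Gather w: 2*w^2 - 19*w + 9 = 2*w^2 - 19*w + 9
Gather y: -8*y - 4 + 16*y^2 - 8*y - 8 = 16*y^2 - 16*y - 12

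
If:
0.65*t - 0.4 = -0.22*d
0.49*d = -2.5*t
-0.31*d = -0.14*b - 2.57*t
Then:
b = 25.11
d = 4.32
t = -0.85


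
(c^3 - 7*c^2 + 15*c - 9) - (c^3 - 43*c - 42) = -7*c^2 + 58*c + 33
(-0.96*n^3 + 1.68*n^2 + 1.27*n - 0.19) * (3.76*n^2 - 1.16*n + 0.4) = -3.6096*n^5 + 7.4304*n^4 + 2.4424*n^3 - 1.5156*n^2 + 0.7284*n - 0.076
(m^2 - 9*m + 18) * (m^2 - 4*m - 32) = m^4 - 13*m^3 + 22*m^2 + 216*m - 576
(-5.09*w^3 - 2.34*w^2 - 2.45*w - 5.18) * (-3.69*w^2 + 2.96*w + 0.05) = 18.7821*w^5 - 6.4318*w^4 + 1.8596*w^3 + 11.7452*w^2 - 15.4553*w - 0.259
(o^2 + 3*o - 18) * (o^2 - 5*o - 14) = o^4 - 2*o^3 - 47*o^2 + 48*o + 252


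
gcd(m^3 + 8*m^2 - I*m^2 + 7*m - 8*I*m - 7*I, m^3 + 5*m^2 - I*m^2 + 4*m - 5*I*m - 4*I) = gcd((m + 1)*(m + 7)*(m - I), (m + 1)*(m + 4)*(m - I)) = m^2 + m*(1 - I) - I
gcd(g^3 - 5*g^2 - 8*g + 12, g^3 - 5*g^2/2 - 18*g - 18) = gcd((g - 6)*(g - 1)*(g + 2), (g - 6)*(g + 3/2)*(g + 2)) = g^2 - 4*g - 12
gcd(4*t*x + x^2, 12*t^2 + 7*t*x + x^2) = 4*t + x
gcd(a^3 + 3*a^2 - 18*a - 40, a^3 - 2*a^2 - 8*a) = a^2 - 2*a - 8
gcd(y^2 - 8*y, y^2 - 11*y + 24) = y - 8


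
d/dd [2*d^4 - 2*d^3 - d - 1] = 8*d^3 - 6*d^2 - 1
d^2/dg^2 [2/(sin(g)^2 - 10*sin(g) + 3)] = 4*(-2*sin(g)^4 + 15*sin(g)^3 - 41*sin(g)^2 - 45*sin(g) + 97)/(sin(g)^2 - 10*sin(g) + 3)^3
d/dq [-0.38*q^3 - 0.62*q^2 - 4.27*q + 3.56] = -1.14*q^2 - 1.24*q - 4.27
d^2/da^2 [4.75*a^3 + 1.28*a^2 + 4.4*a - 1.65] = 28.5*a + 2.56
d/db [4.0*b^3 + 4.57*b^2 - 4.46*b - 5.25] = 12.0*b^2 + 9.14*b - 4.46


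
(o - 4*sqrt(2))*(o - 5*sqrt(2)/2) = o^2 - 13*sqrt(2)*o/2 + 20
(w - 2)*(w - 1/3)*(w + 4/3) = w^3 - w^2 - 22*w/9 + 8/9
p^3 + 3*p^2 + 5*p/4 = p*(p + 1/2)*(p + 5/2)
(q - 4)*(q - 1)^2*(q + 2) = q^4 - 4*q^3 - 3*q^2 + 14*q - 8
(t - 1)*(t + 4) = t^2 + 3*t - 4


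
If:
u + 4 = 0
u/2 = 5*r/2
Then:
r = -4/5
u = -4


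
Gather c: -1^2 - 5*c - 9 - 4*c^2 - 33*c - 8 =-4*c^2 - 38*c - 18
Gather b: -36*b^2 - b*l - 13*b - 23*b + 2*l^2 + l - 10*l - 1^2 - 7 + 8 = -36*b^2 + b*(-l - 36) + 2*l^2 - 9*l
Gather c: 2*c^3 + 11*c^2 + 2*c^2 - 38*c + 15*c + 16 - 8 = 2*c^3 + 13*c^2 - 23*c + 8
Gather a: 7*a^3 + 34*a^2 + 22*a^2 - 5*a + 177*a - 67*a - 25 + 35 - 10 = 7*a^3 + 56*a^2 + 105*a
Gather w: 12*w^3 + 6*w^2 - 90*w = 12*w^3 + 6*w^2 - 90*w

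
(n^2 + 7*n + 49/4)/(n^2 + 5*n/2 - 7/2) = (n + 7/2)/(n - 1)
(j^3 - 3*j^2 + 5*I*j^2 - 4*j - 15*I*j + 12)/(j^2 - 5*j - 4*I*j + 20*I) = (j^3 + j^2*(-3 + 5*I) - j*(4 + 15*I) + 12)/(j^2 - j*(5 + 4*I) + 20*I)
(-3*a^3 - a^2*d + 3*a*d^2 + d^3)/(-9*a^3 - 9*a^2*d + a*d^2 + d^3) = (a - d)/(3*a - d)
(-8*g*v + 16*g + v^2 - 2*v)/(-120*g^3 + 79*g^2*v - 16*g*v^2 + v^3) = (v - 2)/(15*g^2 - 8*g*v + v^2)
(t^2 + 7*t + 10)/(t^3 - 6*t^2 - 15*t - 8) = (t^2 + 7*t + 10)/(t^3 - 6*t^2 - 15*t - 8)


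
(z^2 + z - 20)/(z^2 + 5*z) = (z - 4)/z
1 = 1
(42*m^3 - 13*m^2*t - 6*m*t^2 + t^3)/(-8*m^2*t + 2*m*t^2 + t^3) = (-21*m^2 - 4*m*t + t^2)/(t*(4*m + t))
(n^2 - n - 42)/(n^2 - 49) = (n + 6)/(n + 7)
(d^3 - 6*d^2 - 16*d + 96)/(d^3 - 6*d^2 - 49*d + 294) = (d^2 - 16)/(d^2 - 49)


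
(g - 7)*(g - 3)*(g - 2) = g^3 - 12*g^2 + 41*g - 42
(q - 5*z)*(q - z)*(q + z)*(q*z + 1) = q^4*z - 5*q^3*z^2 + q^3 - q^2*z^3 - 5*q^2*z + 5*q*z^4 - q*z^2 + 5*z^3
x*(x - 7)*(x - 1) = x^3 - 8*x^2 + 7*x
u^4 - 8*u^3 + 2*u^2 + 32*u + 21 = (u - 7)*(u - 3)*(u + 1)^2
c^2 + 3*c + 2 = (c + 1)*(c + 2)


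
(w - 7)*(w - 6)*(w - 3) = w^3 - 16*w^2 + 81*w - 126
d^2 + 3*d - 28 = (d - 4)*(d + 7)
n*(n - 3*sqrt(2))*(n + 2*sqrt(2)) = n^3 - sqrt(2)*n^2 - 12*n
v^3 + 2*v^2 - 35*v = v*(v - 5)*(v + 7)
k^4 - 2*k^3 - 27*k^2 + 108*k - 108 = (k - 3)^2*(k - 2)*(k + 6)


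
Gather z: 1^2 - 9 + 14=6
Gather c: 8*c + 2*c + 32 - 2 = 10*c + 30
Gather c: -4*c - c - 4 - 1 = -5*c - 5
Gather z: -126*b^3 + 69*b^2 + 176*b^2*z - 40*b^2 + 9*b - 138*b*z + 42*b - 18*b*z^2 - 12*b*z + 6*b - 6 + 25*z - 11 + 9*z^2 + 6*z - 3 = -126*b^3 + 29*b^2 + 57*b + z^2*(9 - 18*b) + z*(176*b^2 - 150*b + 31) - 20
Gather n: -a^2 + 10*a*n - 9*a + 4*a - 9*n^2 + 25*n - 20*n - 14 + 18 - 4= -a^2 - 5*a - 9*n^2 + n*(10*a + 5)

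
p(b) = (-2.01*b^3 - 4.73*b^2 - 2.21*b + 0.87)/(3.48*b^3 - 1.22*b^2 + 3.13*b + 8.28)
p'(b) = (-10.44*b^2 + 2.44*b - 3.13)*(-2.01*b^3 - 4.73*b^2 - 2.21*b + 0.87)/(3.48*b^3 - 1.22*b^2 + 3.13*b + 8.28)^2 + (-6.03*b^2 - 9.46*b - 2.21)/(3.48*b^3 - 1.22*b^2 + 3.13*b + 8.28)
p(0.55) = -0.21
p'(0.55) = -0.80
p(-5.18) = -0.31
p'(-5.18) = 0.04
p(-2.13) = -0.09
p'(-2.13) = 0.11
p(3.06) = -1.02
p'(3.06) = 0.07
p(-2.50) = -0.13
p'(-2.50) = 0.10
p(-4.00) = -0.25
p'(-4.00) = 0.06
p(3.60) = -0.98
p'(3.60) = 0.07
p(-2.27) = -0.11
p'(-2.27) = 0.11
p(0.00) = 0.11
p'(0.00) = -0.31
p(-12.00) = -0.45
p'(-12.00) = 0.01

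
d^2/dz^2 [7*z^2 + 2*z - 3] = 14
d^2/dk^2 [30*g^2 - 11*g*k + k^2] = 2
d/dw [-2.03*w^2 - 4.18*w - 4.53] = -4.06*w - 4.18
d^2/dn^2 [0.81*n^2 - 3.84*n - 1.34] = 1.62000000000000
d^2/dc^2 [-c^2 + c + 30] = -2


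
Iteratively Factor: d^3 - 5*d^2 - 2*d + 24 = (d - 3)*(d^2 - 2*d - 8) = (d - 3)*(d + 2)*(d - 4)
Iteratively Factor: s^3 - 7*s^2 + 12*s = (s - 3)*(s^2 - 4*s) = s*(s - 3)*(s - 4)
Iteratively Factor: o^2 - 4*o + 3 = (o - 1)*(o - 3)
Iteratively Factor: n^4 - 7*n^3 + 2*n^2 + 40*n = (n + 2)*(n^3 - 9*n^2 + 20*n) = (n - 5)*(n + 2)*(n^2 - 4*n) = n*(n - 5)*(n + 2)*(n - 4)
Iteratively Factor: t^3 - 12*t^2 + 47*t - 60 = (t - 5)*(t^2 - 7*t + 12) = (t - 5)*(t - 4)*(t - 3)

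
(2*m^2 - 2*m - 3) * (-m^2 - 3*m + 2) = -2*m^4 - 4*m^3 + 13*m^2 + 5*m - 6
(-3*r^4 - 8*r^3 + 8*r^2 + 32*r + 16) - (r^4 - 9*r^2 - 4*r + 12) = -4*r^4 - 8*r^3 + 17*r^2 + 36*r + 4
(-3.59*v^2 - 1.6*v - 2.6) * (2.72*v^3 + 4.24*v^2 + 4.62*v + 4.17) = -9.7648*v^5 - 19.5736*v^4 - 30.4418*v^3 - 33.3863*v^2 - 18.684*v - 10.842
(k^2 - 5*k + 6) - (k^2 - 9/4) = 33/4 - 5*k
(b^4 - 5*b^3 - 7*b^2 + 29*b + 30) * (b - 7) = b^5 - 12*b^4 + 28*b^3 + 78*b^2 - 173*b - 210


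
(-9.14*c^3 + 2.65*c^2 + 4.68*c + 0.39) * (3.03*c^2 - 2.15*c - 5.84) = -27.6942*c^5 + 27.6805*c^4 + 61.8605*c^3 - 24.3563*c^2 - 28.1697*c - 2.2776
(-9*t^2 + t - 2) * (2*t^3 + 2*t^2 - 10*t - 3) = -18*t^5 - 16*t^4 + 88*t^3 + 13*t^2 + 17*t + 6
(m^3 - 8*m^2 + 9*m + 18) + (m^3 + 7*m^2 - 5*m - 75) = 2*m^3 - m^2 + 4*m - 57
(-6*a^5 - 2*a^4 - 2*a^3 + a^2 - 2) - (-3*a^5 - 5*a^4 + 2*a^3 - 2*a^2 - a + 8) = -3*a^5 + 3*a^4 - 4*a^3 + 3*a^2 + a - 10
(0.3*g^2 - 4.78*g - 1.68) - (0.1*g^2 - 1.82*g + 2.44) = 0.2*g^2 - 2.96*g - 4.12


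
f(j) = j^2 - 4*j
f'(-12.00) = -28.00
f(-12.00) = 192.00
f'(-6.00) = -16.00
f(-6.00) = 60.00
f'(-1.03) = -6.06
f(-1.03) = 5.18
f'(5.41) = 6.82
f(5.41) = 7.63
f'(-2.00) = -8.00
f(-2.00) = 12.00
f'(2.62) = 1.24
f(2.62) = -3.62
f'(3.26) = 2.52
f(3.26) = -2.41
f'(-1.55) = -7.10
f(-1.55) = 8.60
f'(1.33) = -1.34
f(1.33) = -3.55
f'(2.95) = 1.90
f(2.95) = -3.10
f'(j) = 2*j - 4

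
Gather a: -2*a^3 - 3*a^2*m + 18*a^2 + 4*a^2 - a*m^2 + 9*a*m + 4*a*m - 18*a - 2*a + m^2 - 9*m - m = -2*a^3 + a^2*(22 - 3*m) + a*(-m^2 + 13*m - 20) + m^2 - 10*m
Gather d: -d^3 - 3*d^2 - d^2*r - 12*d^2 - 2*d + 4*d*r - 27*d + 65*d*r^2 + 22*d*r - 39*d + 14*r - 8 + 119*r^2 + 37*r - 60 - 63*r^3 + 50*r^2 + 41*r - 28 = -d^3 + d^2*(-r - 15) + d*(65*r^2 + 26*r - 68) - 63*r^3 + 169*r^2 + 92*r - 96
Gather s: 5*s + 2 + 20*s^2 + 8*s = 20*s^2 + 13*s + 2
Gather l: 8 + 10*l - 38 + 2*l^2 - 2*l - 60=2*l^2 + 8*l - 90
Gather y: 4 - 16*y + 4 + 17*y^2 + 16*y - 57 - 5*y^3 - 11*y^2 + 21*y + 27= -5*y^3 + 6*y^2 + 21*y - 22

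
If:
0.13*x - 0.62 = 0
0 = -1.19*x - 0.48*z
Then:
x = 4.77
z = -11.82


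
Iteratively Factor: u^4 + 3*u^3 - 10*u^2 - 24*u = (u + 2)*(u^3 + u^2 - 12*u) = u*(u + 2)*(u^2 + u - 12) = u*(u + 2)*(u + 4)*(u - 3)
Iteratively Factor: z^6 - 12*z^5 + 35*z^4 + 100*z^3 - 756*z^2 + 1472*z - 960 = (z - 5)*(z^5 - 7*z^4 + 100*z^2 - 256*z + 192) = (z - 5)*(z - 2)*(z^4 - 5*z^3 - 10*z^2 + 80*z - 96) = (z - 5)*(z - 2)*(z + 4)*(z^3 - 9*z^2 + 26*z - 24) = (z - 5)*(z - 3)*(z - 2)*(z + 4)*(z^2 - 6*z + 8) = (z - 5)*(z - 3)*(z - 2)^2*(z + 4)*(z - 4)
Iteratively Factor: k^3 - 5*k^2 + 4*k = (k)*(k^2 - 5*k + 4) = k*(k - 1)*(k - 4)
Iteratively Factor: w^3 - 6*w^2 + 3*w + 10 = (w - 5)*(w^2 - w - 2) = (w - 5)*(w - 2)*(w + 1)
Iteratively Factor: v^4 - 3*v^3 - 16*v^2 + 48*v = (v + 4)*(v^3 - 7*v^2 + 12*v) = v*(v + 4)*(v^2 - 7*v + 12) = v*(v - 3)*(v + 4)*(v - 4)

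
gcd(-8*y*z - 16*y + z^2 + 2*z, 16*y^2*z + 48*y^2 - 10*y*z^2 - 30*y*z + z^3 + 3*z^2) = 8*y - z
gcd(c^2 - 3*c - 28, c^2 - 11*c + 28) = c - 7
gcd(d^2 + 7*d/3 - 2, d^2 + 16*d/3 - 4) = d - 2/3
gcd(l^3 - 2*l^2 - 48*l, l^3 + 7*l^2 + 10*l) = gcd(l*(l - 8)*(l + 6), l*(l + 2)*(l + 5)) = l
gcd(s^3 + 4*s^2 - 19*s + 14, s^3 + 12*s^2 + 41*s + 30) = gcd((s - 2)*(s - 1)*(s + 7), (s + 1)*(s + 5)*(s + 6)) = 1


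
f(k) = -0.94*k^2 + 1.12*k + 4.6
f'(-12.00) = 23.68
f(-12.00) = -144.20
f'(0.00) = 1.12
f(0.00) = 4.60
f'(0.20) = 0.74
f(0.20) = 4.79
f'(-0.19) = 1.48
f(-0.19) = 4.35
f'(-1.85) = 4.60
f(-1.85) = -0.69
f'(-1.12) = 3.23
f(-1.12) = 2.17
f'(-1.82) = 4.54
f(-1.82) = -0.55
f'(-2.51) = 5.84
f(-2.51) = -4.13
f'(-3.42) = 7.55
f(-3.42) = -10.23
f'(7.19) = -12.40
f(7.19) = -35.94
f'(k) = 1.12 - 1.88*k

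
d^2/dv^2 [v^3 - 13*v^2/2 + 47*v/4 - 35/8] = 6*v - 13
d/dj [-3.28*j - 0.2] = -3.28000000000000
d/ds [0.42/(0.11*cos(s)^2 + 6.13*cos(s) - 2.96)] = (0.0924*cos(s) + 2.5746)*sin(s)/(0.11*cos(s)^2 + 6.13*cos(s) - 2.96)^2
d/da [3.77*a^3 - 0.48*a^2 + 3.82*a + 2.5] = 11.31*a^2 - 0.96*a + 3.82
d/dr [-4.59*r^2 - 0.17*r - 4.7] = -9.18*r - 0.17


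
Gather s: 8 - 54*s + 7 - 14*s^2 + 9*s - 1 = -14*s^2 - 45*s + 14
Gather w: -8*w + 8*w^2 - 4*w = 8*w^2 - 12*w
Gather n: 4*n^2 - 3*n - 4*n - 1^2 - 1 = 4*n^2 - 7*n - 2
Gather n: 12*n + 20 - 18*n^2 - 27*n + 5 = -18*n^2 - 15*n + 25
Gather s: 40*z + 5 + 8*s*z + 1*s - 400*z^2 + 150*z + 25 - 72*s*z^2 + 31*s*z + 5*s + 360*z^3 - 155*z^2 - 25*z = s*(-72*z^2 + 39*z + 6) + 360*z^3 - 555*z^2 + 165*z + 30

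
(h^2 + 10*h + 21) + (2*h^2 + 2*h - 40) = 3*h^2 + 12*h - 19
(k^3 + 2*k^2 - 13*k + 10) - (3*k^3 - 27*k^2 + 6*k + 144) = -2*k^3 + 29*k^2 - 19*k - 134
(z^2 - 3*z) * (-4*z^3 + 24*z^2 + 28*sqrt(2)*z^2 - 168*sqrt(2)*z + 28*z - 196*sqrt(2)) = -4*z^5 + 36*z^4 + 28*sqrt(2)*z^4 - 252*sqrt(2)*z^3 - 44*z^3 - 84*z^2 + 308*sqrt(2)*z^2 + 588*sqrt(2)*z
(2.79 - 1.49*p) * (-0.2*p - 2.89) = 0.298*p^2 + 3.7481*p - 8.0631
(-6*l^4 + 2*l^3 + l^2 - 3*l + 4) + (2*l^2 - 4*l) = -6*l^4 + 2*l^3 + 3*l^2 - 7*l + 4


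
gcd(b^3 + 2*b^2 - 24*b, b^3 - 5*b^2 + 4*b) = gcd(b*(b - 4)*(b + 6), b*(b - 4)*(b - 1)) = b^2 - 4*b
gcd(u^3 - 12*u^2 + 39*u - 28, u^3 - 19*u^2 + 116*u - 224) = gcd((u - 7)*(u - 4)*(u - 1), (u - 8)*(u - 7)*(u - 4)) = u^2 - 11*u + 28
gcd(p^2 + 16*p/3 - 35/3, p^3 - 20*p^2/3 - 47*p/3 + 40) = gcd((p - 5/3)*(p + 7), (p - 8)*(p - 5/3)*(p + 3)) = p - 5/3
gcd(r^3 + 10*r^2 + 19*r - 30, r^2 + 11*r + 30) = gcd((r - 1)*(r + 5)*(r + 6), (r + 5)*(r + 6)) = r^2 + 11*r + 30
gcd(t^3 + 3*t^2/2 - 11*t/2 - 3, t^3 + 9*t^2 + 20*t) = 1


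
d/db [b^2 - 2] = 2*b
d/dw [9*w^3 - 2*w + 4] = 27*w^2 - 2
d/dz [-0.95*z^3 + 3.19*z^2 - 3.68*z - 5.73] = -2.85*z^2 + 6.38*z - 3.68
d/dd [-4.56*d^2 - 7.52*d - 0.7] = -9.12*d - 7.52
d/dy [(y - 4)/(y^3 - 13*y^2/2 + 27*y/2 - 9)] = 2*(-4*y^3 + 37*y^2 - 104*y + 90)/(4*y^6 - 52*y^5 + 277*y^4 - 774*y^3 + 1197*y^2 - 972*y + 324)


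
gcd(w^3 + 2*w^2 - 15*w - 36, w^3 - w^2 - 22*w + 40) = w - 4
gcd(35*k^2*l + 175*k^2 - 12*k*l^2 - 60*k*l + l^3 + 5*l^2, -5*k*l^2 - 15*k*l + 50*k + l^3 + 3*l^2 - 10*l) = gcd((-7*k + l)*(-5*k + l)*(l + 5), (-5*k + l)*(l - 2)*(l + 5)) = 5*k*l + 25*k - l^2 - 5*l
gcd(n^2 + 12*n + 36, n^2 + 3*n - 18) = n + 6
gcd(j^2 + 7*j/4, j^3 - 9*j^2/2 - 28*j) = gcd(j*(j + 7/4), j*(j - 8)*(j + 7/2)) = j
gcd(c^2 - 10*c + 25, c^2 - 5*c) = c - 5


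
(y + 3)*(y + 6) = y^2 + 9*y + 18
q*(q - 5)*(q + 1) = q^3 - 4*q^2 - 5*q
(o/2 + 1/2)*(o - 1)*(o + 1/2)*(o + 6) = o^4/2 + 13*o^3/4 + o^2 - 13*o/4 - 3/2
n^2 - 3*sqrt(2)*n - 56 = (n - 7*sqrt(2))*(n + 4*sqrt(2))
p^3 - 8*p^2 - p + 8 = (p - 8)*(p - 1)*(p + 1)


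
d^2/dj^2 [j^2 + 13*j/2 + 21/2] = 2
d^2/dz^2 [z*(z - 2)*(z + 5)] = 6*z + 6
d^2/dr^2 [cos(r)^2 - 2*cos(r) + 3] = 2*cos(r) - 2*cos(2*r)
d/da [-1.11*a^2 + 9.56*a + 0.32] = 9.56 - 2.22*a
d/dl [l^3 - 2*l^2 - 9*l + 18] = 3*l^2 - 4*l - 9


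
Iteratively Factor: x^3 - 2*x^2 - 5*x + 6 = (x + 2)*(x^2 - 4*x + 3) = (x - 1)*(x + 2)*(x - 3)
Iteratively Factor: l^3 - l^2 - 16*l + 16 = (l - 4)*(l^2 + 3*l - 4) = (l - 4)*(l - 1)*(l + 4)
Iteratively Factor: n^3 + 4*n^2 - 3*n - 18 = (n + 3)*(n^2 + n - 6) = (n + 3)^2*(n - 2)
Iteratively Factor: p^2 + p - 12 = (p + 4)*(p - 3)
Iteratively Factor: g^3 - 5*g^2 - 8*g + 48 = (g + 3)*(g^2 - 8*g + 16) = (g - 4)*(g + 3)*(g - 4)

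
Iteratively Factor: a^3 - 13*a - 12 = (a + 1)*(a^2 - a - 12) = (a - 4)*(a + 1)*(a + 3)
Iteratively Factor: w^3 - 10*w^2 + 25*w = (w)*(w^2 - 10*w + 25) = w*(w - 5)*(w - 5)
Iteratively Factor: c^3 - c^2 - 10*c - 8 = (c + 2)*(c^2 - 3*c - 4) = (c + 1)*(c + 2)*(c - 4)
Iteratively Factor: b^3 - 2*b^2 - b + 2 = (b + 1)*(b^2 - 3*b + 2) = (b - 2)*(b + 1)*(b - 1)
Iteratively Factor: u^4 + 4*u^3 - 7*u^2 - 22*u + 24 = (u - 2)*(u^3 + 6*u^2 + 5*u - 12) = (u - 2)*(u - 1)*(u^2 + 7*u + 12) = (u - 2)*(u - 1)*(u + 3)*(u + 4)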